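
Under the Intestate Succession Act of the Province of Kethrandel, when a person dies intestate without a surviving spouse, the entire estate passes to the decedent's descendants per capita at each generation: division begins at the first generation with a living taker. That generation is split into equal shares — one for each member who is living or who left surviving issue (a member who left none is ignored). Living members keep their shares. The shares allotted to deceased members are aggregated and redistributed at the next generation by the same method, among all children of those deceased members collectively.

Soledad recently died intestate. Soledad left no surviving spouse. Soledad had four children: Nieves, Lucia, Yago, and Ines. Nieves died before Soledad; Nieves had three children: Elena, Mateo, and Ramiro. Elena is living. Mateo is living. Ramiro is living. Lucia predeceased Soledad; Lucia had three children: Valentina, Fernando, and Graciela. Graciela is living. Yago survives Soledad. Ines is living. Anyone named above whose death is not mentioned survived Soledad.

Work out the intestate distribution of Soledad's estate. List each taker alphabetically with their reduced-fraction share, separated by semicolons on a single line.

Elena 1/12; Fernando 1/12; Graciela 1/12; Ines 1/4; Mateo 1/12; Ramiro 1/12; Valentina 1/12; Yago 1/4

There is no surviving spouse, so the entire estate passes to Soledad's descendants per capita at each generation.
At generation 1 (Nieves, Lucia, Yago, Ines) there are 4 shares of (1)/4 = 1/4 each.
Living: Yago and Ines — each takes 1/4.
Deceased: Nieves and Lucia. Their combined 1/2 is pooled and carried to generation 2.
At generation 2 (Elena, Mateo, Ramiro, Valentina, Fernando, Graciela) there are 6 shares of (1/2)/6 = 1/12 each.
Living: Elena, Mateo, Ramiro, Valentina, Fernando, and Graciela — each takes 1/12.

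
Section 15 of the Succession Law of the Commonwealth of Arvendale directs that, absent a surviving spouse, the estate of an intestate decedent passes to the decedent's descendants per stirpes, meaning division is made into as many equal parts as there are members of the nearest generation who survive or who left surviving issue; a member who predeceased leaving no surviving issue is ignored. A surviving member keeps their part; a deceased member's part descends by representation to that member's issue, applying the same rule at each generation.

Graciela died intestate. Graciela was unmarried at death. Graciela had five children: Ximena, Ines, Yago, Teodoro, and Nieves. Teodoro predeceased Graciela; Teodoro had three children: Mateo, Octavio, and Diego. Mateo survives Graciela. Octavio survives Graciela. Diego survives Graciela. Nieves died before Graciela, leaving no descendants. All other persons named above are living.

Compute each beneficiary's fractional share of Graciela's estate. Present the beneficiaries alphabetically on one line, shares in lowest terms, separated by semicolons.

Diego 1/12; Ines 1/4; Mateo 1/12; Octavio 1/12; Ximena 1/4; Yago 1/4

There is no surviving spouse, so the entire estate passes to Graciela's descendants per stirpes.
Nieves left no surviving issue, so that branch lapses and is disregarded.
The estate is divided into 4 equal shares of 1/4 among Ximena, Ines, Yago, Teodoro.
Ximena is living and takes 1/4.
Ines is living and takes 1/4.
Yago is living and takes 1/4.
Teodoro predeceased; the 1/4 allotted to Teodoro's branch passes to Teodoro's issue by representation.
The 1/4 is divided into 3 equal shares of 1/12 among Mateo, Octavio, Diego.
Mateo is living and takes 1/12.
Octavio is living and takes 1/12.
Diego is living and takes 1/12.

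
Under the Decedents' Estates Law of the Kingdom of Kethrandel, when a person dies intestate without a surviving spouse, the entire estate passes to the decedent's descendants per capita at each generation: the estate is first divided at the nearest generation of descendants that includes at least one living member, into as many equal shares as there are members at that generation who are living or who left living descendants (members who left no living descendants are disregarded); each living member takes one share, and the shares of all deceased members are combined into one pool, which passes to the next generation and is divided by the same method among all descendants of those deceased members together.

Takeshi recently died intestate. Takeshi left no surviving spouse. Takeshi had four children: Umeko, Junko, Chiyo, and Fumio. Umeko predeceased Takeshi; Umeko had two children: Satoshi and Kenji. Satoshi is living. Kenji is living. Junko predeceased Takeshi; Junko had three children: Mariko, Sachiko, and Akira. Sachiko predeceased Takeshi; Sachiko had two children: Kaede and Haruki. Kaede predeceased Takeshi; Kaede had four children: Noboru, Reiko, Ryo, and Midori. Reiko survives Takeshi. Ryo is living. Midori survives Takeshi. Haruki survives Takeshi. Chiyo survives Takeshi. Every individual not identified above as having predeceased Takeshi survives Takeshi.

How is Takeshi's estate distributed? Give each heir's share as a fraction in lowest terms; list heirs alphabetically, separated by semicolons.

Akira 1/10; Chiyo 1/4; Fumio 1/4; Haruki 1/20; Kenji 1/10; Mariko 1/10; Midori 1/80; Noboru 1/80; Reiko 1/80; Ryo 1/80; Satoshi 1/10

There is no surviving spouse, so the entire estate passes to Takeshi's descendants per capita at each generation.
At generation 1 (Umeko, Junko, Chiyo, Fumio) there are 4 shares of (1)/4 = 1/4 each.
Living: Chiyo and Fumio — each takes 1/4.
Deceased: Umeko and Junko. Their combined 1/2 is pooled and carried to generation 2.
At generation 2 (Satoshi, Kenji, Mariko, Sachiko, Akira) there are 5 shares of (1/2)/5 = 1/10 each.
Living: Satoshi, Kenji, Mariko, and Akira — each takes 1/10.
Deceased: Sachiko. That 1/10 share is carried to generation 3.
At generation 3 (Kaede, Haruki) there are 2 shares of (1/10)/2 = 1/20 each.
Living: Haruki — each takes 1/20.
Deceased: Kaede. That 1/20 share is carried to generation 4.
At generation 4 (Noboru, Reiko, Ryo, Midori) there are 4 shares of (1/20)/4 = 1/80 each.
Living: Noboru, Reiko, Ryo, and Midori — each takes 1/80.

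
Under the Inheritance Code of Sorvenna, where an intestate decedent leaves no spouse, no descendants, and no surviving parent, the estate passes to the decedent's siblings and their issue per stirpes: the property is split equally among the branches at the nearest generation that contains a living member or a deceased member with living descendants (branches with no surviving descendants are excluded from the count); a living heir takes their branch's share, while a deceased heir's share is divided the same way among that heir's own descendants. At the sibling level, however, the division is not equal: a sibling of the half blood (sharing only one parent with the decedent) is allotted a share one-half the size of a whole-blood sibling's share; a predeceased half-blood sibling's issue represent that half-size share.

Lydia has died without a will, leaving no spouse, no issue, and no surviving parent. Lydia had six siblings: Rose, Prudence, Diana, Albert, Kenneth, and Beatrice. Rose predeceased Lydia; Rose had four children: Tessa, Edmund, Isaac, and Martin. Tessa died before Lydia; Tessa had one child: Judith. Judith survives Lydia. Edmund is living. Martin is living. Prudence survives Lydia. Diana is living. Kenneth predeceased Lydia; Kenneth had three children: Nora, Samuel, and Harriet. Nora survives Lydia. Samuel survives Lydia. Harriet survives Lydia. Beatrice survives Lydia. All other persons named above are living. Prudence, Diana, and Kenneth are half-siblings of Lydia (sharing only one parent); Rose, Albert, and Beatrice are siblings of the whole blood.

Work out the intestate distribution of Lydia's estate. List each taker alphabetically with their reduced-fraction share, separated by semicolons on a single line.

Albert 2/9; Beatrice 2/9; Diana 1/9; Edmund 1/18; Harriet 1/27; Isaac 1/18; Judith 1/18; Martin 1/18; Nora 1/27; Prudence 1/9; Samuel 1/27

No spouse, descendants, or parent survives, so the estate passes to Lydia's siblings per stirpes.
Half-blood siblings count for one-half the weight of whole-blood siblings at the initial division.
Dividing 1 in proportion to weights (total weight 9/2): Rose (weight 1) → 2/9; Prudence (weight 1/2) → 1/9; Diana (weight 1/2) → 1/9; Albert (weight 1) → 2/9; Kenneth (weight 1/2) → 1/9; Beatrice (weight 1) → 2/9.
Rose predeceased; the 2/9 allotted to Rose's branch passes to Rose's issue by representation.
The 2/9 is divided into 4 equal shares of 1/18 among Tessa, Edmund, Isaac, Martin.
Tessa predeceased; the 1/18 allotted to Tessa's branch passes to Tessa's issue by representation.
Judith is the sole taker at this level and receives the full 1/18.
Edmund is living and takes 1/18.
Isaac is living and takes 1/18.
Martin is living and takes 1/18.
Prudence is living and takes 1/9.
Diana is living and takes 1/9.
Albert is living and takes 2/9.
Kenneth predeceased; the 1/9 allotted to Kenneth's branch passes to Kenneth's issue by representation.
The 1/9 is divided into 3 equal shares of 1/27 among Nora, Samuel, Harriet.
Nora is living and takes 1/27.
Samuel is living and takes 1/27.
Harriet is living and takes 1/27.
Beatrice is living and takes 2/9.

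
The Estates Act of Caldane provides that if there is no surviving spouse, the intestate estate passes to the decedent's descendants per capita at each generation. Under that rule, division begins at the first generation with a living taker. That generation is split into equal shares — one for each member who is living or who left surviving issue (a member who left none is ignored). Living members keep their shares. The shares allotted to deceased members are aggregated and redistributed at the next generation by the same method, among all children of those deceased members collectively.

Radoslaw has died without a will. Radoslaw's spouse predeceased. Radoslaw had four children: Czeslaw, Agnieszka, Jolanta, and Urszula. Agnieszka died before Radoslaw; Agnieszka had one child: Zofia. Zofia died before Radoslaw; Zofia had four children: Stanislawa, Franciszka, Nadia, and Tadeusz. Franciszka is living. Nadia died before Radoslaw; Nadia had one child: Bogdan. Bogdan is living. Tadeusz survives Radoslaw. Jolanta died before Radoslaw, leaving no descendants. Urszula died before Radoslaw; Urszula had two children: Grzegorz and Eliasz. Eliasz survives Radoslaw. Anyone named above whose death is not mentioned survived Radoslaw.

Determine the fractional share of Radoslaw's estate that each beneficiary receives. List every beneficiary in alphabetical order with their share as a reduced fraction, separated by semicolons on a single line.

Bogdan 1/18; Czeslaw 1/3; Eliasz 2/9; Franciszka 1/18; Grzegorz 2/9; Stanislawa 1/18; Tadeusz 1/18

There is no surviving spouse, so the entire estate passes to Radoslaw's descendants per capita at each generation.
At generation 1 (Czeslaw, Agnieszka, Urszula) there are 3 shares of (1)/3 = 1/3 each.
Living: Czeslaw — each takes 1/3.
Deceased: Agnieszka and Urszula. Their combined 2/3 is pooled and carried to generation 2.
At generation 2 (Zofia, Grzegorz, Eliasz) there are 3 shares of (2/3)/3 = 2/9 each.
Living: Grzegorz and Eliasz — each takes 2/9.
Deceased: Zofia. That 2/9 share is carried to generation 3.
At generation 3 (Stanislawa, Franciszka, Nadia, Tadeusz) there are 4 shares of (2/9)/4 = 1/18 each.
Living: Stanislawa, Franciszka, and Tadeusz — each takes 1/18.
Deceased: Nadia. That 1/18 share is carried to generation 4.
At generation 4 (Bogdan) there are 1 shares of (1/18)/1 = 1/18 each.
Living: Bogdan — each takes 1/18.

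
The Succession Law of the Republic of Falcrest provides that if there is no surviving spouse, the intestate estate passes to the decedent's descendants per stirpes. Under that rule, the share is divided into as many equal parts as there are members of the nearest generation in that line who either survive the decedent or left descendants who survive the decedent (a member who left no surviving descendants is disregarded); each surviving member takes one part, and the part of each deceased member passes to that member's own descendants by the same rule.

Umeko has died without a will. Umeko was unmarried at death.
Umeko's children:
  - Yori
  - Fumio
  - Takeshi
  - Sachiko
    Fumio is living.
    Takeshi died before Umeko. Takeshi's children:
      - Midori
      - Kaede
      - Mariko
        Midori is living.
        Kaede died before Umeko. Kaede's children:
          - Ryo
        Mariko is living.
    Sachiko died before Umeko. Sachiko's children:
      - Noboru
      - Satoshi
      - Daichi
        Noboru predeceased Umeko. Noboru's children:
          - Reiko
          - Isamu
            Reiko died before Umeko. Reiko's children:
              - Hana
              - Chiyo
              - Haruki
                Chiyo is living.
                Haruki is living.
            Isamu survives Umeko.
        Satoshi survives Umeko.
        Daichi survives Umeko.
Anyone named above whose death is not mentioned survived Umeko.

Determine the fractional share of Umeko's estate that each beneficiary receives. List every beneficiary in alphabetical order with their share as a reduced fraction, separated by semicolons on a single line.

Chiyo 1/72; Daichi 1/12; Fumio 1/4; Hana 1/72; Haruki 1/72; Isamu 1/24; Mariko 1/12; Midori 1/12; Ryo 1/12; Satoshi 1/12; Yori 1/4

There is no surviving spouse, so the entire estate passes to Umeko's descendants per stirpes.
The estate is divided into 4 equal shares of 1/4 among Yori, Fumio, Takeshi, Sachiko.
Yori is living and takes 1/4.
Fumio is living and takes 1/4.
Takeshi predeceased; the 1/4 allotted to Takeshi's branch passes to Takeshi's issue by representation.
The 1/4 is divided into 3 equal shares of 1/12 among Midori, Kaede, Mariko.
Midori is living and takes 1/12.
Kaede predeceased; the 1/12 allotted to Kaede's branch passes to Kaede's issue by representation.
Ryo is the sole taker at this level and receives the full 1/12.
Mariko is living and takes 1/12.
Sachiko predeceased; the 1/4 allotted to Sachiko's branch passes to Sachiko's issue by representation.
The 1/4 is divided into 3 equal shares of 1/12 among Noboru, Satoshi, Daichi.
Noboru predeceased; the 1/12 allotted to Noboru's branch passes to Noboru's issue by representation.
The 1/12 is divided into 2 equal shares of 1/24 among Reiko, Isamu.
Reiko predeceased; the 1/24 allotted to Reiko's branch passes to Reiko's issue by representation.
The 1/24 is divided into 3 equal shares of 1/72 among Hana, Chiyo, Haruki.
Hana is living and takes 1/72.
Chiyo is living and takes 1/72.
Haruki is living and takes 1/72.
Isamu is living and takes 1/24.
Satoshi is living and takes 1/12.
Daichi is living and takes 1/12.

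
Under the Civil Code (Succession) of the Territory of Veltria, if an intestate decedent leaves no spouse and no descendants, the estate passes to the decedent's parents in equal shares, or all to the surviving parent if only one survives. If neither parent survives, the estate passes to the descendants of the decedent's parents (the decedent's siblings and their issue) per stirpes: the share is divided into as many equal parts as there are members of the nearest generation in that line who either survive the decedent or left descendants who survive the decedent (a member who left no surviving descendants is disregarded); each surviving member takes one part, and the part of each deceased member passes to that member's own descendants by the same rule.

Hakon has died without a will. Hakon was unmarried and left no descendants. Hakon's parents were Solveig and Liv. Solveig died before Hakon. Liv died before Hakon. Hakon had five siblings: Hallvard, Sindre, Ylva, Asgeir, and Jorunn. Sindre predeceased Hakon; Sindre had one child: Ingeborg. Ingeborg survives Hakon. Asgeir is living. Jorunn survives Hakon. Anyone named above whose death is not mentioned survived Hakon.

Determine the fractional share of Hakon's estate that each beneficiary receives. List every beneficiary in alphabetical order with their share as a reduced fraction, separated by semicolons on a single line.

Neither parent survives and there are no descendants, so the estate passes to Hakon's siblings and their issue per stirpes.
The estate is divided into 5 equal shares of 1/5 among Hallvard, Sindre, Ylva, Asgeir, Jorunn.
Hallvard is living and takes 1/5.
Sindre predeceased; the 1/5 allotted to Sindre's branch passes to Sindre's issue by representation.
Ingeborg is the sole taker at this level and receives the full 1/5.
Ylva is living and takes 1/5.
Asgeir is living and takes 1/5.
Jorunn is living and takes 1/5.

Asgeir 1/5; Hallvard 1/5; Ingeborg 1/5; Jorunn 1/5; Ylva 1/5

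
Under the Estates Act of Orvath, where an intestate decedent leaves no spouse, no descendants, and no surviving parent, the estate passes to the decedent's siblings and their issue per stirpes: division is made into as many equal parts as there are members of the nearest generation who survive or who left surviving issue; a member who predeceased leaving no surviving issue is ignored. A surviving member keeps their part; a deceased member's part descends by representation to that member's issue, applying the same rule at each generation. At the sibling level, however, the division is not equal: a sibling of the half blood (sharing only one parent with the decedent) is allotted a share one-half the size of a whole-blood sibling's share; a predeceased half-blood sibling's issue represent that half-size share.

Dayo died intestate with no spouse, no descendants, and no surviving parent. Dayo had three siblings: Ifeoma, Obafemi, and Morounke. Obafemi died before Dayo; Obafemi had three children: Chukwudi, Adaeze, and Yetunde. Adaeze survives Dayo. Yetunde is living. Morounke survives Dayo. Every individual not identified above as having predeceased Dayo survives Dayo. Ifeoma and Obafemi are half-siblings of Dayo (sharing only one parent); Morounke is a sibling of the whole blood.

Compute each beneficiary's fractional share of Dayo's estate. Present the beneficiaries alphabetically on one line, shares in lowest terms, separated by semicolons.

No spouse, descendants, or parent survives, so the estate passes to Dayo's siblings per stirpes.
Half-blood siblings count for one-half the weight of whole-blood siblings at the initial division.
Dividing 1 in proportion to weights (total weight 2): Ifeoma (weight 1/2) → 1/4; Obafemi (weight 1/2) → 1/4; Morounke (weight 1) → 1/2.
Ifeoma is living and takes 1/4.
Obafemi predeceased; the 1/4 allotted to Obafemi's branch passes to Obafemi's issue by representation.
The 1/4 is divided into 3 equal shares of 1/12 among Chukwudi, Adaeze, Yetunde.
Chukwudi is living and takes 1/12.
Adaeze is living and takes 1/12.
Yetunde is living and takes 1/12.
Morounke is living and takes 1/2.

Adaeze 1/12; Chukwudi 1/12; Ifeoma 1/4; Morounke 1/2; Yetunde 1/12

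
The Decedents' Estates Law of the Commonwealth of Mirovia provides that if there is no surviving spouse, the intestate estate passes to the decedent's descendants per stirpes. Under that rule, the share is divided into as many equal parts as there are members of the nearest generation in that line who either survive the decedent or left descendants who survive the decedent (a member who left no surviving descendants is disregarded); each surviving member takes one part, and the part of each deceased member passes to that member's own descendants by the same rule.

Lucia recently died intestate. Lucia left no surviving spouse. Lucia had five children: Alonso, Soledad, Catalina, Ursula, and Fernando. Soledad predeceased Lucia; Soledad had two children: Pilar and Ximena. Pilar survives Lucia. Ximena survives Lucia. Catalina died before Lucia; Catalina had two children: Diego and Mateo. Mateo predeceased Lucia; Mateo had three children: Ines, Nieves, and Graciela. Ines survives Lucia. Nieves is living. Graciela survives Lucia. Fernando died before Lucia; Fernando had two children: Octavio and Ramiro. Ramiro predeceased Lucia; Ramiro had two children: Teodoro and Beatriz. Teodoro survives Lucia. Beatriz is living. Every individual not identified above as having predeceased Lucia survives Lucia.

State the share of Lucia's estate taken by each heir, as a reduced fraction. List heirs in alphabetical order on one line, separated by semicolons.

Alonso 1/5; Beatriz 1/20; Diego 1/10; Graciela 1/30; Ines 1/30; Nieves 1/30; Octavio 1/10; Pilar 1/10; Teodoro 1/20; Ursula 1/5; Ximena 1/10

There is no surviving spouse, so the entire estate passes to Lucia's descendants per stirpes.
The estate is divided into 5 equal shares of 1/5 among Alonso, Soledad, Catalina, Ursula, Fernando.
Alonso is living and takes 1/5.
Soledad predeceased; the 1/5 allotted to Soledad's branch passes to Soledad's issue by representation.
The 1/5 is divided into 2 equal shares of 1/10 among Pilar, Ximena.
Pilar is living and takes 1/10.
Ximena is living and takes 1/10.
Catalina predeceased; the 1/5 allotted to Catalina's branch passes to Catalina's issue by representation.
The 1/5 is divided into 2 equal shares of 1/10 among Diego, Mateo.
Diego is living and takes 1/10.
Mateo predeceased; the 1/10 allotted to Mateo's branch passes to Mateo's issue by representation.
The 1/10 is divided into 3 equal shares of 1/30 among Ines, Nieves, Graciela.
Ines is living and takes 1/30.
Nieves is living and takes 1/30.
Graciela is living and takes 1/30.
Ursula is living and takes 1/5.
Fernando predeceased; the 1/5 allotted to Fernando's branch passes to Fernando's issue by representation.
The 1/5 is divided into 2 equal shares of 1/10 among Octavio, Ramiro.
Octavio is living and takes 1/10.
Ramiro predeceased; the 1/10 allotted to Ramiro's branch passes to Ramiro's issue by representation.
The 1/10 is divided into 2 equal shares of 1/20 among Teodoro, Beatriz.
Teodoro is living and takes 1/20.
Beatriz is living and takes 1/20.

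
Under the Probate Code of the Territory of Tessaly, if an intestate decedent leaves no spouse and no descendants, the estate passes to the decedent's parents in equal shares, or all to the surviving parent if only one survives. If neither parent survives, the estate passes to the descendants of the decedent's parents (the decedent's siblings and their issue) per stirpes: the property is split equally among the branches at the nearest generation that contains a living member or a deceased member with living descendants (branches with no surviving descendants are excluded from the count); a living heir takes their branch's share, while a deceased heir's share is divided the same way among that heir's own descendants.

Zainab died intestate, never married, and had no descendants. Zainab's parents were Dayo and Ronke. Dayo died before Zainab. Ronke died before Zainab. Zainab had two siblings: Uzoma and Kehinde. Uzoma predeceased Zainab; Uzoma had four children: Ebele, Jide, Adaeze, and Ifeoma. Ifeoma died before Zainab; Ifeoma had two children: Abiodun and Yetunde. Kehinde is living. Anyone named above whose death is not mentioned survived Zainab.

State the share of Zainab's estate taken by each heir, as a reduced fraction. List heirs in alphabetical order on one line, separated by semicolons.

Neither parent survives and there are no descendants, so the estate passes to Zainab's siblings and their issue per stirpes.
The estate is divided into 2 equal shares of 1/2 among Uzoma, Kehinde.
Uzoma predeceased; the 1/2 allotted to Uzoma's branch passes to Uzoma's issue by representation.
The 1/2 is divided into 4 equal shares of 1/8 among Ebele, Jide, Adaeze, Ifeoma.
Ebele is living and takes 1/8.
Jide is living and takes 1/8.
Adaeze is living and takes 1/8.
Ifeoma predeceased; the 1/8 allotted to Ifeoma's branch passes to Ifeoma's issue by representation.
The 1/8 is divided into 2 equal shares of 1/16 among Abiodun, Yetunde.
Abiodun is living and takes 1/16.
Yetunde is living and takes 1/16.
Kehinde is living and takes 1/2.

Abiodun 1/16; Adaeze 1/8; Ebele 1/8; Jide 1/8; Kehinde 1/2; Yetunde 1/16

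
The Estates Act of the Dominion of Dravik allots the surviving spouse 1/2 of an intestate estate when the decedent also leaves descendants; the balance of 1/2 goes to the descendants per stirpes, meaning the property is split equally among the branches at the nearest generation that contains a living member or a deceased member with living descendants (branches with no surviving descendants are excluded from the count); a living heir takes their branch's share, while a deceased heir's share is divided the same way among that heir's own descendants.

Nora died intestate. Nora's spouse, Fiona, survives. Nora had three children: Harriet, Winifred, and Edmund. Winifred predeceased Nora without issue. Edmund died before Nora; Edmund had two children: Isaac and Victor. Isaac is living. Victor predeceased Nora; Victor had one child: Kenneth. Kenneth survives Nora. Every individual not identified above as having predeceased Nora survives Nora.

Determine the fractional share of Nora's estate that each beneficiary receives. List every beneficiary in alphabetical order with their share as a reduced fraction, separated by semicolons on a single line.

Fiona 1/2; Harriet 1/4; Isaac 1/8; Kenneth 1/8

Fiona, as surviving spouse, takes 1/2.
The remaining 1/2 passes to Nora's descendants per stirpes.
Winifred left no surviving issue, so that branch lapses and is disregarded.
The 1/2 is divided into 2 equal shares of 1/4 among Harriet, Edmund.
Harriet is living and takes 1/4.
Edmund predeceased; the 1/4 allotted to Edmund's branch passes to Edmund's issue by representation.
The 1/4 is divided into 2 equal shares of 1/8 among Isaac, Victor.
Isaac is living and takes 1/8.
Victor predeceased; the 1/8 allotted to Victor's branch passes to Victor's issue by representation.
Kenneth is the sole taker at this level and receives the full 1/8.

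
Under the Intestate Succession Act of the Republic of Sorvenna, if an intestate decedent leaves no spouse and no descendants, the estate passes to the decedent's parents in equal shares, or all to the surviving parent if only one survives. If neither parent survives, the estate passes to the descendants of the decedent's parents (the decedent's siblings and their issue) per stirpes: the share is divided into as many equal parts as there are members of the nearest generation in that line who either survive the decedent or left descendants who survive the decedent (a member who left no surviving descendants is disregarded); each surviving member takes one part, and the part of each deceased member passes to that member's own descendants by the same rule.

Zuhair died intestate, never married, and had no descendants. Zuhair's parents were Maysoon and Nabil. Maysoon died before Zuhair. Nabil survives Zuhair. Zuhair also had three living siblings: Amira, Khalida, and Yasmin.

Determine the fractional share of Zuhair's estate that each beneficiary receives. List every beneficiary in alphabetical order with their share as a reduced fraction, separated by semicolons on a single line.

Only one parent, Nabil, survives, so Nabil takes the entire estate. The siblings take nothing because a surviving parent has priority.

Nabil 1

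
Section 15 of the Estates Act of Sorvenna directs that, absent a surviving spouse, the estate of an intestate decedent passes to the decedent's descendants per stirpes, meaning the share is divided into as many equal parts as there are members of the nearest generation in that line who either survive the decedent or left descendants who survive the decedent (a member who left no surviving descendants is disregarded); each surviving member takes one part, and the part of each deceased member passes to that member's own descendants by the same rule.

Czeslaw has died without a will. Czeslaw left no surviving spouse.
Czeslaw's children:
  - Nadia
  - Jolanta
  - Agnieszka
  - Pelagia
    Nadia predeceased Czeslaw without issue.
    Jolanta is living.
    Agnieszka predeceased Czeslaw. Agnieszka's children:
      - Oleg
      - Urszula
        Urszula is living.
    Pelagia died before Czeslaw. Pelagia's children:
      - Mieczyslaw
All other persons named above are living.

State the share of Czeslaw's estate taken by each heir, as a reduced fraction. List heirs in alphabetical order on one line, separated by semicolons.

There is no surviving spouse, so the entire estate passes to Czeslaw's descendants per stirpes.
Nadia left no surviving issue, so that branch lapses and is disregarded.
The estate is divided into 3 equal shares of 1/3 among Jolanta, Agnieszka, Pelagia.
Jolanta is living and takes 1/3.
Agnieszka predeceased; the 1/3 allotted to Agnieszka's branch passes to Agnieszka's issue by representation.
The 1/3 is divided into 2 equal shares of 1/6 among Oleg, Urszula.
Oleg is living and takes 1/6.
Urszula is living and takes 1/6.
Pelagia predeceased; the 1/3 allotted to Pelagia's branch passes to Pelagia's issue by representation.
Mieczyslaw is the sole taker at this level and receives the full 1/3.

Jolanta 1/3; Mieczyslaw 1/3; Oleg 1/6; Urszula 1/6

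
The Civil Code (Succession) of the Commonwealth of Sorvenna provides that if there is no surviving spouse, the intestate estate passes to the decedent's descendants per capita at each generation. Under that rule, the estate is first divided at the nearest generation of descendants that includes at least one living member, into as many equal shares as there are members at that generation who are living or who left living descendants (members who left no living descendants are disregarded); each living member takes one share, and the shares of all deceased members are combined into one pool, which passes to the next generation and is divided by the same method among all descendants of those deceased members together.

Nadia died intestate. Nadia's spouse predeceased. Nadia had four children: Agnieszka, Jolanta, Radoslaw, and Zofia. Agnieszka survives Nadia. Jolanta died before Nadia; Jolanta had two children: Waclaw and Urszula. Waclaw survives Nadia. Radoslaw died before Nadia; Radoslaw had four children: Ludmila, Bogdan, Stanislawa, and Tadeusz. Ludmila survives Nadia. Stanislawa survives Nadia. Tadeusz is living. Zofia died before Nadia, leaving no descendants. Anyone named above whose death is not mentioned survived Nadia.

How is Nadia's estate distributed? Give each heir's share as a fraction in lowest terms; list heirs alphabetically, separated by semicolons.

Agnieszka 1/3; Bogdan 1/9; Ludmila 1/9; Stanislawa 1/9; Tadeusz 1/9; Urszula 1/9; Waclaw 1/9

There is no surviving spouse, so the entire estate passes to Nadia's descendants per capita at each generation.
At generation 1 (Agnieszka, Jolanta, Radoslaw) there are 3 shares of (1)/3 = 1/3 each.
Living: Agnieszka — each takes 1/3.
Deceased: Jolanta and Radoslaw. Their combined 2/3 is pooled and carried to generation 2.
At generation 2 (Waclaw, Urszula, Ludmila, Bogdan, Stanislawa, Tadeusz) there are 6 shares of (2/3)/6 = 1/9 each.
Living: Waclaw, Urszula, Ludmila, Bogdan, Stanislawa, and Tadeusz — each takes 1/9.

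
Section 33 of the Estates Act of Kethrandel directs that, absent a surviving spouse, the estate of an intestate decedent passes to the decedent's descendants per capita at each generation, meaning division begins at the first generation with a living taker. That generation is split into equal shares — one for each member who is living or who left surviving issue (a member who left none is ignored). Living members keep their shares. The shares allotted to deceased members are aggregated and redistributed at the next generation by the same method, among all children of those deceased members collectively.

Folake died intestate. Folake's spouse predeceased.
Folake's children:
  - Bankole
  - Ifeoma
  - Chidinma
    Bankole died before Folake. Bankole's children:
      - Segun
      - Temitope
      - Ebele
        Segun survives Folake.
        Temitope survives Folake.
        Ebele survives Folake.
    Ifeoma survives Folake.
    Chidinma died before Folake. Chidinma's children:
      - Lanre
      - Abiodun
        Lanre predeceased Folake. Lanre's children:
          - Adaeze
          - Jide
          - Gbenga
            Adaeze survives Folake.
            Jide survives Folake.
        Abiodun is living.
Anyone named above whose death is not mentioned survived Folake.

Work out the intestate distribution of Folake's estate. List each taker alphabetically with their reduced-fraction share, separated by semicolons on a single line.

Abiodun 2/15; Adaeze 2/45; Ebele 2/15; Gbenga 2/45; Ifeoma 1/3; Jide 2/45; Segun 2/15; Temitope 2/15

There is no surviving spouse, so the entire estate passes to Folake's descendants per capita at each generation.
At generation 1 (Bankole, Ifeoma, Chidinma) there are 3 shares of (1)/3 = 1/3 each.
Living: Ifeoma — each takes 1/3.
Deceased: Bankole and Chidinma. Their combined 2/3 is pooled and carried to generation 2.
At generation 2 (Segun, Temitope, Ebele, Lanre, Abiodun) there are 5 shares of (2/3)/5 = 2/15 each.
Living: Segun, Temitope, Ebele, and Abiodun — each takes 2/15.
Deceased: Lanre. That 2/15 share is carried to generation 3.
At generation 3 (Adaeze, Jide, Gbenga) there are 3 shares of (2/15)/3 = 2/45 each.
Living: Adaeze, Jide, and Gbenga — each takes 2/45.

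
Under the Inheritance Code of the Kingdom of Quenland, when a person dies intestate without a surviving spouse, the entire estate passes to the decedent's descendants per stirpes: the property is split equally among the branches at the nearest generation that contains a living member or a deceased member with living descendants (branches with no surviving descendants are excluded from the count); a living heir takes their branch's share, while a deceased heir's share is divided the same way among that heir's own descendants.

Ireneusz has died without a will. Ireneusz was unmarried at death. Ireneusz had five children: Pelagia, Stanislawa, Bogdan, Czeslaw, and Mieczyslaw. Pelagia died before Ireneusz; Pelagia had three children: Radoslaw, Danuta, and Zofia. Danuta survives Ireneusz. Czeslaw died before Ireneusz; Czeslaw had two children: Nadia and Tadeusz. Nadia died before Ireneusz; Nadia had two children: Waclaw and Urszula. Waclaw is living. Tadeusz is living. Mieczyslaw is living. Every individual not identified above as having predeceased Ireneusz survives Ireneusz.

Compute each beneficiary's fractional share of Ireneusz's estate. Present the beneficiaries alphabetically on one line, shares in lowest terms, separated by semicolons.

There is no surviving spouse, so the entire estate passes to Ireneusz's descendants per stirpes.
The estate is divided into 5 equal shares of 1/5 among Pelagia, Stanislawa, Bogdan, Czeslaw, Mieczyslaw.
Pelagia predeceased; the 1/5 allotted to Pelagia's branch passes to Pelagia's issue by representation.
The 1/5 is divided into 3 equal shares of 1/15 among Radoslaw, Danuta, Zofia.
Radoslaw is living and takes 1/15.
Danuta is living and takes 1/15.
Zofia is living and takes 1/15.
Stanislawa is living and takes 1/5.
Bogdan is living and takes 1/5.
Czeslaw predeceased; the 1/5 allotted to Czeslaw's branch passes to Czeslaw's issue by representation.
The 1/5 is divided into 2 equal shares of 1/10 among Nadia, Tadeusz.
Nadia predeceased; the 1/10 allotted to Nadia's branch passes to Nadia's issue by representation.
The 1/10 is divided into 2 equal shares of 1/20 among Waclaw, Urszula.
Waclaw is living and takes 1/20.
Urszula is living and takes 1/20.
Tadeusz is living and takes 1/10.
Mieczyslaw is living and takes 1/5.

Bogdan 1/5; Danuta 1/15; Mieczyslaw 1/5; Radoslaw 1/15; Stanislawa 1/5; Tadeusz 1/10; Urszula 1/20; Waclaw 1/20; Zofia 1/15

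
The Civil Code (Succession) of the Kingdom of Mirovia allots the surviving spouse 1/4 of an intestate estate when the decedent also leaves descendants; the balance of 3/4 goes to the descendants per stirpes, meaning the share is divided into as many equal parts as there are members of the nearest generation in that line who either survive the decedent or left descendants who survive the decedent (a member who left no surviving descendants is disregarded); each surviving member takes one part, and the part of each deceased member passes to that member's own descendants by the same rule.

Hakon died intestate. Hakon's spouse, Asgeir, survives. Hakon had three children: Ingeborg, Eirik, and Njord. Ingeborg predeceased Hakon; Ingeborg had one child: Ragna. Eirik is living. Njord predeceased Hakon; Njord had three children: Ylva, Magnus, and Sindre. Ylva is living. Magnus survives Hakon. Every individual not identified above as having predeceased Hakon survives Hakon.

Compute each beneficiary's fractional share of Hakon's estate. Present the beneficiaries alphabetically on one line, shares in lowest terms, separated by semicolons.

Asgeir 1/4; Eirik 1/4; Magnus 1/12; Ragna 1/4; Sindre 1/12; Ylva 1/12

Asgeir, as surviving spouse, takes 1/4.
The remaining 3/4 passes to Hakon's descendants per stirpes.
The 3/4 is divided into 3 equal shares of 1/4 among Ingeborg, Eirik, Njord.
Ingeborg predeceased; the 1/4 allotted to Ingeborg's branch passes to Ingeborg's issue by representation.
Ragna is the sole taker at this level and receives the full 1/4.
Eirik is living and takes 1/4.
Njord predeceased; the 1/4 allotted to Njord's branch passes to Njord's issue by representation.
The 1/4 is divided into 3 equal shares of 1/12 among Ylva, Magnus, Sindre.
Ylva is living and takes 1/12.
Magnus is living and takes 1/12.
Sindre is living and takes 1/12.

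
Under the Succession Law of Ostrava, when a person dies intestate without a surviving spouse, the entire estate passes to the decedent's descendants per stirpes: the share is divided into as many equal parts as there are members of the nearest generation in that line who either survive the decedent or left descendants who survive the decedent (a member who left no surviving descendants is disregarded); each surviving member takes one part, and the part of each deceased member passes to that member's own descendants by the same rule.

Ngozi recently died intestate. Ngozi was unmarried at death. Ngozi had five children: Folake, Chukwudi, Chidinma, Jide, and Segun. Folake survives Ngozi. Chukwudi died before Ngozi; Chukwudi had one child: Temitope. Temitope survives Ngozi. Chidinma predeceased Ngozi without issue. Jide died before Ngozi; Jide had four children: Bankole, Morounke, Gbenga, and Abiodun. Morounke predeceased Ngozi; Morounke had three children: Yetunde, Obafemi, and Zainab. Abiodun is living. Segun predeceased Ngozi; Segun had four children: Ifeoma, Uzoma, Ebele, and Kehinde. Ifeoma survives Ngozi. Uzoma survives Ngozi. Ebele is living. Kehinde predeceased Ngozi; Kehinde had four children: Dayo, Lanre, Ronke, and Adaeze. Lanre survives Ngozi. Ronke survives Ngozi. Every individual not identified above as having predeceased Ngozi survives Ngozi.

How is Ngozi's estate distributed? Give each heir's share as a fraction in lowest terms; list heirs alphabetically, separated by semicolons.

There is no surviving spouse, so the entire estate passes to Ngozi's descendants per stirpes.
Chidinma left no surviving issue, so that branch lapses and is disregarded.
The estate is divided into 4 equal shares of 1/4 among Folake, Chukwudi, Jide, Segun.
Folake is living and takes 1/4.
Chukwudi predeceased; the 1/4 allotted to Chukwudi's branch passes to Chukwudi's issue by representation.
Temitope is the sole taker at this level and receives the full 1/4.
Jide predeceased; the 1/4 allotted to Jide's branch passes to Jide's issue by representation.
The 1/4 is divided into 4 equal shares of 1/16 among Bankole, Morounke, Gbenga, Abiodun.
Bankole is living and takes 1/16.
Morounke predeceased; the 1/16 allotted to Morounke's branch passes to Morounke's issue by representation.
The 1/16 is divided into 3 equal shares of 1/48 among Yetunde, Obafemi, Zainab.
Yetunde is living and takes 1/48.
Obafemi is living and takes 1/48.
Zainab is living and takes 1/48.
Gbenga is living and takes 1/16.
Abiodun is living and takes 1/16.
Segun predeceased; the 1/4 allotted to Segun's branch passes to Segun's issue by representation.
The 1/4 is divided into 4 equal shares of 1/16 among Ifeoma, Uzoma, Ebele, Kehinde.
Ifeoma is living and takes 1/16.
Uzoma is living and takes 1/16.
Ebele is living and takes 1/16.
Kehinde predeceased; the 1/16 allotted to Kehinde's branch passes to Kehinde's issue by representation.
The 1/16 is divided into 4 equal shares of 1/64 among Dayo, Lanre, Ronke, Adaeze.
Dayo is living and takes 1/64.
Lanre is living and takes 1/64.
Ronke is living and takes 1/64.
Adaeze is living and takes 1/64.

Abiodun 1/16; Adaeze 1/64; Bankole 1/16; Dayo 1/64; Ebele 1/16; Folake 1/4; Gbenga 1/16; Ifeoma 1/16; Lanre 1/64; Obafemi 1/48; Ronke 1/64; Temitope 1/4; Uzoma 1/16; Yetunde 1/48; Zainab 1/48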